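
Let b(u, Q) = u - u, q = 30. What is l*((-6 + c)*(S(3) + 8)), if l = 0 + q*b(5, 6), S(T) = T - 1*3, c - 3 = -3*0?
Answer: 0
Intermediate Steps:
c = 3 (c = 3 - 3*0 = 3 + 0 = 3)
S(T) = -3 + T (S(T) = T - 3 = -3 + T)
b(u, Q) = 0
l = 0 (l = 0 + 30*0 = 0 + 0 = 0)
l*((-6 + c)*(S(3) + 8)) = 0*((-6 + 3)*((-3 + 3) + 8)) = 0*(-3*(0 + 8)) = 0*(-3*8) = 0*(-24) = 0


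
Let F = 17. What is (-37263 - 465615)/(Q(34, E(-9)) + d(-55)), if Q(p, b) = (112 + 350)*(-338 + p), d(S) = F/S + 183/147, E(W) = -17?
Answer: 677628105/189252419 ≈ 3.5806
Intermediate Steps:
d(S) = 61/49 + 17/S (d(S) = 17/S + 183/147 = 17/S + 183*(1/147) = 17/S + 61/49 = 61/49 + 17/S)
Q(p, b) = -156156 + 462*p (Q(p, b) = 462*(-338 + p) = -156156 + 462*p)
(-37263 - 465615)/(Q(34, E(-9)) + d(-55)) = (-37263 - 465615)/((-156156 + 462*34) + (61/49 + 17/(-55))) = -502878/((-156156 + 15708) + (61/49 + 17*(-1/55))) = -502878/(-140448 + (61/49 - 17/55)) = -502878/(-140448 + 2522/2695) = -502878/(-378504838/2695) = -502878*(-2695/378504838) = 677628105/189252419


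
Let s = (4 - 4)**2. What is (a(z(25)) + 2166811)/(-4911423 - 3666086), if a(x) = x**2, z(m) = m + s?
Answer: -2167436/8577509 ≈ -0.25269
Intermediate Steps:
s = 0 (s = 0**2 = 0)
z(m) = m (z(m) = m + 0 = m)
(a(z(25)) + 2166811)/(-4911423 - 3666086) = (25**2 + 2166811)/(-4911423 - 3666086) = (625 + 2166811)/(-8577509) = 2167436*(-1/8577509) = -2167436/8577509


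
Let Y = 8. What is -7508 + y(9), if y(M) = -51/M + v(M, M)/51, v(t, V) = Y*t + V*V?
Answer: -22532/3 ≈ -7510.7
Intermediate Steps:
v(t, V) = V**2 + 8*t (v(t, V) = 8*t + V*V = 8*t + V**2 = V**2 + 8*t)
y(M) = -51/M + M**2/51 + 8*M/51 (y(M) = -51/M + (M**2 + 8*M)/51 = -51/M + (M**2 + 8*M)*(1/51) = -51/M + (M**2/51 + 8*M/51) = -51/M + M**2/51 + 8*M/51)
-7508 + y(9) = -7508 + (1/51)*(-2601 + 9**2*(8 + 9))/9 = -7508 + (1/51)*(1/9)*(-2601 + 81*17) = -7508 + (1/51)*(1/9)*(-2601 + 1377) = -7508 + (1/51)*(1/9)*(-1224) = -7508 - 8/3 = -22532/3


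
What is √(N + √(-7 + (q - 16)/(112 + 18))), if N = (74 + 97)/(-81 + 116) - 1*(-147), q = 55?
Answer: √(744240 + 490*I*√670)/70 ≈ 12.325 + 0.10501*I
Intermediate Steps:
N = 5316/35 (N = 171/35 + 147 = 5316/35 ≈ 151.89)
√(N + √(-7 + (q - 16)/(112 + 18))) = √(5316/35 + √(-7 + (55 - 16)/(112 + 18))) = √(5316/35 + √(-7 + 39/130)) = √(5316/35 + √(-7 + 39*(1/130))) = √(5316/35 + √(-7 + 3/10)) = √(5316/35 + √(-67/10)) = √(5316/35 + I*√670/10)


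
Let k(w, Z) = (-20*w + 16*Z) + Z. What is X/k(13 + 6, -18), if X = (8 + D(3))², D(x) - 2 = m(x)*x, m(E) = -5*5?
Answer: -4225/686 ≈ -6.1589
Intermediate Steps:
m(E) = -25
D(x) = 2 - 25*x
k(w, Z) = -20*w + 17*Z
X = 4225 (X = (8 + (2 - 25*3))² = (8 + (2 - 75))² = (8 - 73)² = (-65)² = 4225)
X/k(13 + 6, -18) = 4225/(-20*(13 + 6) + 17*(-18)) = 4225/(-20*19 - 306) = 4225/(-380 - 306) = 4225/(-686) = 4225*(-1/686) = -4225/686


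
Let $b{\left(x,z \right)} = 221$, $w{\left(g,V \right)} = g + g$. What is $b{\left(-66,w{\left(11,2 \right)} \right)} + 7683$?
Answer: $7904$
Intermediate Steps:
$w{\left(g,V \right)} = 2 g$
$b{\left(-66,w{\left(11,2 \right)} \right)} + 7683 = 221 + 7683 = 7904$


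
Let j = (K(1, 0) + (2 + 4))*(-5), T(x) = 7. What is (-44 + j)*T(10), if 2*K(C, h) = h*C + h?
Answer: -518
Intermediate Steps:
K(C, h) = h/2 + C*h/2 (K(C, h) = (h*C + h)/2 = (C*h + h)/2 = (h + C*h)/2 = h/2 + C*h/2)
j = -30 (j = ((½)*0*(1 + 1) + (2 + 4))*(-5) = ((½)*0*2 + 6)*(-5) = (0 + 6)*(-5) = 6*(-5) = -30)
(-44 + j)*T(10) = (-44 - 30)*7 = -74*7 = -518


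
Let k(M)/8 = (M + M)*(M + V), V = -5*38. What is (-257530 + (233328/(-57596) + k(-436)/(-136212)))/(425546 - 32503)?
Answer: -126292171628362/192720438924321 ≈ -0.65531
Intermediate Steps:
V = -190
k(M) = 16*M*(-190 + M) (k(M) = 8*((M + M)*(M - 190)) = 8*((2*M)*(-190 + M)) = 8*(2*M*(-190 + M)) = 16*M*(-190 + M))
(-257530 + (233328/(-57596) + k(-436)/(-136212)))/(425546 - 32503) = (-257530 + (233328/(-57596) + (16*(-436)*(-190 - 436))/(-136212)))/(425546 - 32503) = (-257530 + (233328*(-1/57596) + (16*(-436)*(-626))*(-1/136212)))/393043 = (-257530 + (-58332/14399 + 4366976*(-1/136212)))*(1/393043) = (-257530 + (-58332/14399 - 1091744/34053))*(1/393043) = (-257530 - 17706401452/490329147)*(1/393043) = -126292171628362/490329147*1/393043 = -126292171628362/192720438924321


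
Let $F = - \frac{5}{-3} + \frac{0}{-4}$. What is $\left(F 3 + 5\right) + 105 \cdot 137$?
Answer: $14395$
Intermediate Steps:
$F = \frac{5}{3}$ ($F = \left(-5\right) \left(- \frac{1}{3}\right) + 0 \left(- \frac{1}{4}\right) = \frac{5}{3} + 0 = \frac{5}{3} \approx 1.6667$)
$\left(F 3 + 5\right) + 105 \cdot 137 = \left(\frac{5}{3} \cdot 3 + 5\right) + 105 \cdot 137 = \left(5 + 5\right) + 14385 = 10 + 14385 = 14395$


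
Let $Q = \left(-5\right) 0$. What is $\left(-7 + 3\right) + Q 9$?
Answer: $-4$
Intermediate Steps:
$Q = 0$
$\left(-7 + 3\right) + Q 9 = \left(-7 + 3\right) + 0 \cdot 9 = -4 + 0 = -4$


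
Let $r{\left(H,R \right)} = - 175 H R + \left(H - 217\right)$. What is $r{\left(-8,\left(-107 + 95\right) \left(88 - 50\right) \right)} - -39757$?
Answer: $-598868$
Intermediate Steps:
$r{\left(H,R \right)} = -217 + H - 175 H R$ ($r{\left(H,R \right)} = - 175 H R + \left(-217 + H\right) = -217 + H - 175 H R$)
$r{\left(-8,\left(-107 + 95\right) \left(88 - 50\right) \right)} - -39757 = \left(-217 - 8 - - 1400 \left(-107 + 95\right) \left(88 - 50\right)\right) - -39757 = \left(-217 - 8 - - 1400 \left(\left(-12\right) 38\right)\right) + 39757 = \left(-217 - 8 - \left(-1400\right) \left(-456\right)\right) + 39757 = \left(-217 - 8 - 638400\right) + 39757 = -638625 + 39757 = -598868$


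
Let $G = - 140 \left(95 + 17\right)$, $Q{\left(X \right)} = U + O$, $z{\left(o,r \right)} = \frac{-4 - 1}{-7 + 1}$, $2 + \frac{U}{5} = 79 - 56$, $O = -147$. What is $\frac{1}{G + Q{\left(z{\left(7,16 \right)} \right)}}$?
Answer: $- \frac{1}{15722} \approx -6.3605 \cdot 10^{-5}$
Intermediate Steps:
$U = 105$ ($U = -10 + 5 \left(79 - 56\right) = -10 + 5 \cdot 23 = -10 + 115 = 105$)
$z{\left(o,r \right)} = \frac{5}{6}$ ($z{\left(o,r \right)} = - \frac{5}{-6} = \left(-5\right) \left(- \frac{1}{6}\right) = \frac{5}{6}$)
$Q{\left(X \right)} = -42$ ($Q{\left(X \right)} = 105 - 147 = -42$)
$G = -15680$ ($G = \left(-140\right) 112 = -15680$)
$\frac{1}{G + Q{\left(z{\left(7,16 \right)} \right)}} = \frac{1}{-15680 - 42} = \frac{1}{-15722} = - \frac{1}{15722}$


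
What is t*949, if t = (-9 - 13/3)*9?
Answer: -113880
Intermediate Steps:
t = -120 (t = (-9 - 13*⅓)*9 = (-9 - 13/3)*9 = -40/3*9 = -120)
t*949 = -120*949 = -113880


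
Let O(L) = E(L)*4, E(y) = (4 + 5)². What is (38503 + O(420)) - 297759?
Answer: -258932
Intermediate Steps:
E(y) = 81 (E(y) = 9² = 81)
O(L) = 324 (O(L) = 81*4 = 324)
(38503 + O(420)) - 297759 = (38503 + 324) - 297759 = 38827 - 297759 = -258932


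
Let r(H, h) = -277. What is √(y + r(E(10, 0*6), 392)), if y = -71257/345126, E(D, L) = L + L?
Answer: I*√33018604421034/345126 ≈ 16.65*I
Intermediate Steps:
E(D, L) = 2*L
y = -71257/345126 (y = -71257*1/345126 = -71257/345126 ≈ -0.20647)
√(y + r(E(10, 0*6), 392)) = √(-71257/345126 - 277) = √(-95671159/345126) = I*√33018604421034/345126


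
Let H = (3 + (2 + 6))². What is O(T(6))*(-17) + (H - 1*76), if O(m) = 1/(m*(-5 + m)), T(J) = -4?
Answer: 1603/36 ≈ 44.528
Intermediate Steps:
H = 121 (H = (3 + 8)² = 11² = 121)
O(m) = 1/(m*(-5 + m))
O(T(6))*(-17) + (H - 1*76) = (1/((-4)*(-5 - 4)))*(-17) + (121 - 1*76) = -¼/(-9)*(-17) + (121 - 76) = -¼*(-⅑)*(-17) + 45 = (1/36)*(-17) + 45 = -17/36 + 45 = 1603/36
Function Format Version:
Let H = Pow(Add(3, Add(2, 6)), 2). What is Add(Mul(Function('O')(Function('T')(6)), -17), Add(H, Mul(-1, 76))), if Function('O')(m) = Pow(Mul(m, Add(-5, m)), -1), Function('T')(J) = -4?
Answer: Rational(1603, 36) ≈ 44.528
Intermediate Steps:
H = 121 (H = Pow(Add(3, 8), 2) = Pow(11, 2) = 121)
Function('O')(m) = Mul(Pow(m, -1), Pow(Add(-5, m), -1))
Add(Mul(Function('O')(Function('T')(6)), -17), Add(H, Mul(-1, 76))) = Add(Mul(Mul(Pow(-4, -1), Pow(Add(-5, -4), -1)), -17), Add(121, Mul(-1, 76))) = Add(Mul(Mul(Rational(-1, 4), Pow(-9, -1)), -17), Add(121, -76)) = Add(Mul(Mul(Rational(-1, 4), Rational(-1, 9)), -17), 45) = Add(Mul(Rational(1, 36), -17), 45) = Add(Rational(-17, 36), 45) = Rational(1603, 36)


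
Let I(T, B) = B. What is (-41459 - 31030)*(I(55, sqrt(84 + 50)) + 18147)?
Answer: -1315457883 - 72489*sqrt(134) ≈ -1.3163e+9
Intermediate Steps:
(-41459 - 31030)*(I(55, sqrt(84 + 50)) + 18147) = (-41459 - 31030)*(sqrt(84 + 50) + 18147) = -72489*(sqrt(134) + 18147) = -72489*(18147 + sqrt(134)) = -1315457883 - 72489*sqrt(134)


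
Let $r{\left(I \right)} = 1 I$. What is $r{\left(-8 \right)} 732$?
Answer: $-5856$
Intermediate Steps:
$r{\left(I \right)} = I$
$r{\left(-8 \right)} 732 = \left(-8\right) 732 = -5856$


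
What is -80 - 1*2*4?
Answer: -88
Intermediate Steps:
-80 - 1*2*4 = -80 - 2*4 = -80 - 1*8 = -80 - 8 = -88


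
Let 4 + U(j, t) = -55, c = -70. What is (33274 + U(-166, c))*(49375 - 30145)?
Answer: 638724450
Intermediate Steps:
U(j, t) = -59 (U(j, t) = -4 - 55 = -59)
(33274 + U(-166, c))*(49375 - 30145) = (33274 - 59)*(49375 - 30145) = 33215*19230 = 638724450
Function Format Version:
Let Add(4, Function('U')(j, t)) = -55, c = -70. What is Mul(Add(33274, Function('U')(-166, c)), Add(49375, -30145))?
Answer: 638724450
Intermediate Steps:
Function('U')(j, t) = -59 (Function('U')(j, t) = Add(-4, -55) = -59)
Mul(Add(33274, Function('U')(-166, c)), Add(49375, -30145)) = Mul(Add(33274, -59), Add(49375, -30145)) = Mul(33215, 19230) = 638724450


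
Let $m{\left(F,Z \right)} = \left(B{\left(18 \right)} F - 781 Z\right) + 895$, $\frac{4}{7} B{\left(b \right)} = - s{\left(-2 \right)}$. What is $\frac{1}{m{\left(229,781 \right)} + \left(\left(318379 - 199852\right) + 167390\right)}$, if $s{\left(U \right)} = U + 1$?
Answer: $- \frac{4}{1290993} \approx -3.0984 \cdot 10^{-6}$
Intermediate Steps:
$s{\left(U \right)} = 1 + U$
$B{\left(b \right)} = \frac{7}{4}$ ($B{\left(b \right)} = \frac{7 \left(- (1 - 2)\right)}{4} = \frac{7 \left(\left(-1\right) \left(-1\right)\right)}{4} = \frac{7}{4} \cdot 1 = \frac{7}{4}$)
$m{\left(F,Z \right)} = 895 - 781 Z + \frac{7 F}{4}$ ($m{\left(F,Z \right)} = \left(\frac{7 F}{4} - 781 Z\right) + 895 = \left(- 781 Z + \frac{7 F}{4}\right) + 895 = 895 - 781 Z + \frac{7 F}{4}$)
$\frac{1}{m{\left(229,781 \right)} + \left(\left(318379 - 199852\right) + 167390\right)} = \frac{1}{\left(895 - 609961 + \frac{7}{4} \cdot 229\right) + \left(\left(318379 - 199852\right) + 167390\right)} = \frac{1}{\left(895 - 609961 + \frac{1603}{4}\right) + \left(118527 + 167390\right)} = \frac{1}{- \frac{2434661}{4} + 285917} = \frac{1}{- \frac{1290993}{4}} = - \frac{4}{1290993}$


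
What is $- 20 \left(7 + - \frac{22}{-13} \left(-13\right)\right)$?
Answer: $300$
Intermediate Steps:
$- 20 \left(7 + - \frac{22}{-13} \left(-13\right)\right) = - 20 \left(7 + \left(-22\right) \left(- \frac{1}{13}\right) \left(-13\right)\right) = - 20 \left(7 + \frac{22}{13} \left(-13\right)\right) = - 20 \left(7 - 22\right) = \left(-20\right) \left(-15\right) = 300$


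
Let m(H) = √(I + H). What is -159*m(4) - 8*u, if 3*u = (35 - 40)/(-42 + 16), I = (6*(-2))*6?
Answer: -20/39 - 318*I*√17 ≈ -0.51282 - 1311.1*I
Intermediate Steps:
I = -72 (I = -12*6 = -72)
m(H) = √(-72 + H)
u = 5/78 (u = ((35 - 40)/(-42 + 16))/3 = (-5/(-26))/3 = (-5*(-1/26))/3 = (⅓)*(5/26) = 5/78 ≈ 0.064103)
-159*m(4) - 8*u = -159*√(-72 + 4) - 8*5/78 = -318*I*√17 - 1*20/39 = -318*I*√17 - 20/39 = -20/39 - 318*I*√17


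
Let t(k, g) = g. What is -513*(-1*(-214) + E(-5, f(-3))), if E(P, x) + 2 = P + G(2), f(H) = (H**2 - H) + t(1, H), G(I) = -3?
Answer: -104652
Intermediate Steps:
f(H) = H**2 (f(H) = (H**2 - H) + H = H**2)
E(P, x) = -5 + P (E(P, x) = -2 + (P - 3) = -2 + (-3 + P) = -5 + P)
-513*(-1*(-214) + E(-5, f(-3))) = -513*(-1*(-214) + (-5 - 5)) = -513*(214 - 10) = -513*204 = -104652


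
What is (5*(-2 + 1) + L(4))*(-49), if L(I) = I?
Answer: 49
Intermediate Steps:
(5*(-2 + 1) + L(4))*(-49) = (5*(-2 + 1) + 4)*(-49) = (5*(-1) + 4)*(-49) = (-5 + 4)*(-49) = -1*(-49) = 49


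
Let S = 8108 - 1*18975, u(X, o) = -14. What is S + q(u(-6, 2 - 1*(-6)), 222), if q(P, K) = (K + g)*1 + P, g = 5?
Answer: -10654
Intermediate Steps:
S = -10867 (S = 8108 - 18975 = -10867)
q(P, K) = 5 + K + P (q(P, K) = (K + 5)*1 + P = (5 + K)*1 + P = (5 + K) + P = 5 + K + P)
S + q(u(-6, 2 - 1*(-6)), 222) = -10867 + (5 + 222 - 14) = -10867 + 213 = -10654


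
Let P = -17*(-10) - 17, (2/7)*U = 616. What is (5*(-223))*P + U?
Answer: -168439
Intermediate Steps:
U = 2156 (U = (7/2)*616 = 2156)
P = 153 (P = 170 - 17 = 153)
(5*(-223))*P + U = (5*(-223))*153 + 2156 = -1115*153 + 2156 = -170595 + 2156 = -168439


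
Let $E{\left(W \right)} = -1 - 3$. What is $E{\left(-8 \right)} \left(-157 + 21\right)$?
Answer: $544$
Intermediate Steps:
$E{\left(W \right)} = -4$
$E{\left(-8 \right)} \left(-157 + 21\right) = - 4 \left(-157 + 21\right) = \left(-4\right) \left(-136\right) = 544$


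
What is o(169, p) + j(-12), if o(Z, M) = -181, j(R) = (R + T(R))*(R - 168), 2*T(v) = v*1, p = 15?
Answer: 3059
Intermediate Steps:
T(v) = v/2 (T(v) = (v*1)/2 = v/2)
j(R) = 3*R*(-168 + R)/2 (j(R) = (R + R/2)*(R - 168) = (3*R/2)*(-168 + R) = 3*R*(-168 + R)/2)
o(169, p) + j(-12) = -181 + (3/2)*(-12)*(-168 - 12) = -181 + (3/2)*(-12)*(-180) = -181 + 3240 = 3059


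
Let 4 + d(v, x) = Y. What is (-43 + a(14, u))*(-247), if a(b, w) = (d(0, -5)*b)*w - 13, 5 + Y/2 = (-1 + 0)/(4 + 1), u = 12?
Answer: 3056872/5 ≈ 6.1137e+5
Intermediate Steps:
Y = -52/5 (Y = -10 + 2*((-1 + 0)/(4 + 1)) = -10 + 2*(-1/5) = -10 + 2*(-1*⅕) = -10 + 2*(-⅕) = -10 - ⅖ = -52/5 ≈ -10.400)
d(v, x) = -72/5 (d(v, x) = -4 - 52/5 = -72/5)
a(b, w) = -13 - 72*b*w/5 (a(b, w) = (-72*b/5)*w - 13 = -72*b*w/5 - 13 = -13 - 72*b*w/5)
(-43 + a(14, u))*(-247) = (-43 + (-13 - 72/5*14*12))*(-247) = (-43 + (-13 - 12096/5))*(-247) = (-43 - 12161/5)*(-247) = -12376/5*(-247) = 3056872/5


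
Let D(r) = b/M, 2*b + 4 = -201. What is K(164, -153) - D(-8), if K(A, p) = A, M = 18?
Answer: 6109/36 ≈ 169.69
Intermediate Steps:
b = -205/2 (b = -2 + (1/2)*(-201) = -2 - 201/2 = -205/2 ≈ -102.50)
D(r) = -205/36 (D(r) = -205/2/18 = -205/2*1/18 = -205/36)
K(164, -153) - D(-8) = 164 - 1*(-205/36) = 164 + 205/36 = 6109/36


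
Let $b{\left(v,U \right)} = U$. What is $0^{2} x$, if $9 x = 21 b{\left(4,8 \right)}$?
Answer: $0$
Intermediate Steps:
$x = \frac{56}{3}$ ($x = \frac{21 \cdot 8}{9} = \frac{1}{9} \cdot 168 = \frac{56}{3} \approx 18.667$)
$0^{2} x = 0^{2} \cdot \frac{56}{3} = 0 \cdot \frac{56}{3} = 0$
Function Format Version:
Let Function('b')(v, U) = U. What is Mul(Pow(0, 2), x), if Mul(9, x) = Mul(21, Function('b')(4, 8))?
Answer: 0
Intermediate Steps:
x = Rational(56, 3) (x = Mul(Rational(1, 9), Mul(21, 8)) = Mul(Rational(1, 9), 168) = Rational(56, 3) ≈ 18.667)
Mul(Pow(0, 2), x) = Mul(Pow(0, 2), Rational(56, 3)) = Mul(0, Rational(56, 3)) = 0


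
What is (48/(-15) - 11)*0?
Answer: 0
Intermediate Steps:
(48/(-15) - 11)*0 = (48*(-1/15) - 11)*0 = (-16/5 - 11)*0 = -71/5*0 = 0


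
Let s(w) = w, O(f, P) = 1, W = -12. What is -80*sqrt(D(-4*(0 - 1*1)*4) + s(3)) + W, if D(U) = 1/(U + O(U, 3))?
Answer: -12 - 160*sqrt(221)/17 ≈ -151.92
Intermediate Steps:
D(U) = 1/(1 + U) (D(U) = 1/(U + 1) = 1/(1 + U))
-80*sqrt(D(-4*(0 - 1*1)*4) + s(3)) + W = -80*sqrt(1/(1 - 4*(0 - 1*1)*4) + 3) - 12 = -80*sqrt(1/(1 - 4*(0 - 1)*4) + 3) - 12 = -80*sqrt(1/(1 - 4*(-1)*4) + 3) - 12 = -80*sqrt(1/(1 + 4*4) + 3) - 12 = -80*sqrt(1/(1 + 16) + 3) - 12 = -80*sqrt(1/17 + 3) - 12 = -160*sqrt(221)/17 - 12 = -12 - 160*sqrt(221)/17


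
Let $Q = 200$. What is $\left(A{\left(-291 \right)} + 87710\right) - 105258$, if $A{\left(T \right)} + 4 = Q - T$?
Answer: $-17061$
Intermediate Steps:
$A{\left(T \right)} = 196 - T$ ($A{\left(T \right)} = -4 - \left(-200 + T\right) = 196 - T$)
$\left(A{\left(-291 \right)} + 87710\right) - 105258 = \left(\left(196 - -291\right) + 87710\right) - 105258 = \left(\left(196 + 291\right) + 87710\right) - 105258 = \left(487 + 87710\right) - 105258 = 88197 - 105258 = -17061$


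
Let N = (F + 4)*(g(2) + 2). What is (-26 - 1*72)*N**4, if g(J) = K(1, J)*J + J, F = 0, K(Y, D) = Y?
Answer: -32514048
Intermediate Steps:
g(J) = 2*J (g(J) = 1*J + J = J + J = 2*J)
N = 24 (N = (0 + 4)*(2*2 + 2) = 4*(4 + 2) = 4*6 = 24)
(-26 - 1*72)*N**4 = (-26 - 1*72)*24**4 = (-26 - 72)*331776 = -98*331776 = -32514048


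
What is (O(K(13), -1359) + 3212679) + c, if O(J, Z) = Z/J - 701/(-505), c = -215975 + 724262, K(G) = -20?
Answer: 7516491383/2020 ≈ 3.7210e+6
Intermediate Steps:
c = 508287
O(J, Z) = 701/505 + Z/J (O(J, Z) = Z/J - 701*(-1/505) = Z/J + 701/505 = 701/505 + Z/J)
(O(K(13), -1359) + 3212679) + c = ((701/505 - 1359/(-20)) + 3212679) + 508287 = ((701/505 - 1359*(-1/20)) + 3212679) + 508287 = ((701/505 + 1359/20) + 3212679) + 508287 = (140063/2020 + 3212679) + 508287 = 6489751643/2020 + 508287 = 7516491383/2020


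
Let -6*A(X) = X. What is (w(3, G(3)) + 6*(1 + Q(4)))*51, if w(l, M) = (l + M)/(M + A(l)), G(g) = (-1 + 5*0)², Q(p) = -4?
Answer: -510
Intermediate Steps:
A(X) = -X/6
G(g) = 1 (G(g) = (-1 + 0)² = (-1)² = 1)
w(l, M) = (M + l)/(M - l/6) (w(l, M) = (l + M)/(M - l/6) = (M + l)/(M - l/6))
(w(3, G(3)) + 6*(1 + Q(4)))*51 = (6*(1 + 3)/(-1*3 + 6*1) + 6*(1 - 4))*51 = (6*4/(-3 + 6) + 6*(-3))*51 = (6*4/3 - 18)*51 = (6*(⅓)*4 - 18)*51 = (8 - 18)*51 = -10*51 = -510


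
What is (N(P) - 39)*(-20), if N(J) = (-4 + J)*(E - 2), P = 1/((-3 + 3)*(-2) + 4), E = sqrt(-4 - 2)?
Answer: 630 + 75*I*sqrt(6) ≈ 630.0 + 183.71*I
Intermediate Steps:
E = I*sqrt(6) (E = sqrt(-6) = I*sqrt(6) ≈ 2.4495*I)
P = 1/4 (P = 1/(0*(-2) + 4) = 1/(0 + 4) = 1/4 ≈ 0.25000)
N(J) = (-4 + J)*(-2 + I*sqrt(6)) (N(J) = (-4 + J)*(I*sqrt(6) - 2) = (-4 + J)*(-2 + I*sqrt(6)))
(N(P) - 39)*(-20) = ((8 - 2*1/4 - 4*I*sqrt(6) + I*(1/4)*sqrt(6)) - 39)*(-20) = ((8 - 1/2 - 4*I*sqrt(6) + I*sqrt(6)/4) - 39)*(-20) = ((15/2 - 15*I*sqrt(6)/4) - 39)*(-20) = (-63/2 - 15*I*sqrt(6)/4)*(-20) = 630 + 75*I*sqrt(6)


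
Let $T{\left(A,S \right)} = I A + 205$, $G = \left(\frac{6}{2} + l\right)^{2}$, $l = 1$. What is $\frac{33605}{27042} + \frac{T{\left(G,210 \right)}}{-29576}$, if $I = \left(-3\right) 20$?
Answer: $\frac{507159095}{399897096} \approx 1.2682$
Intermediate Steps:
$I = -60$
$G = 16$ ($G = \left(\frac{6}{2} + 1\right)^{2} = \left(6 \cdot \frac{1}{2} + 1\right)^{2} = \left(3 + 1\right)^{2} = 4^{2} = 16$)
$T{\left(A,S \right)} = 205 - 60 A$ ($T{\left(A,S \right)} = - 60 A + 205 = 205 - 60 A$)
$\frac{33605}{27042} + \frac{T{\left(G,210 \right)}}{-29576} = \frac{33605}{27042} + \frac{205 - 960}{-29576} = 33605 \cdot \frac{1}{27042} + \left(205 - 960\right) \left(- \frac{1}{29576}\right) = \frac{33605}{27042} - - \frac{755}{29576} = \frac{33605}{27042} + \frac{755}{29576} = \frac{507159095}{399897096}$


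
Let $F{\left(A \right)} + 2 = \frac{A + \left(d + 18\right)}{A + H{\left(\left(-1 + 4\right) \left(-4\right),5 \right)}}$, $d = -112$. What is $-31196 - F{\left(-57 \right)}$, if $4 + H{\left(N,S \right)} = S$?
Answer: $- \frac{1747015}{56} \approx -31197.0$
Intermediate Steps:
$H{\left(N,S \right)} = -4 + S$
$F{\left(A \right)} = -2 + \frac{-94 + A}{1 + A}$ ($F{\left(A \right)} = -2 + \frac{A + \left(-112 + 18\right)}{A + \left(-4 + 5\right)} = -2 + \frac{A - 94}{A + 1} = -2 + \frac{-94 + A}{1 + A}$)
$-31196 - F{\left(-57 \right)} = -31196 - \frac{-96 - -57}{1 - 57} = -31196 - \frac{-96 + 57}{-56} = -31196 - \left(- \frac{1}{56}\right) \left(-39\right) = -31196 - \frac{39}{56} = - \frac{1747015}{56}$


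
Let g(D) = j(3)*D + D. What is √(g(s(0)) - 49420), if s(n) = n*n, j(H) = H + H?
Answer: 2*I*√12355 ≈ 222.31*I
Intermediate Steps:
j(H) = 2*H
s(n) = n²
g(D) = 7*D (g(D) = (2*3)*D + D = 6*D + D = 7*D)
√(g(s(0)) - 49420) = √(7*0² - 49420) = √(7*0 - 49420) = √(0 - 49420) = √(-49420) = 2*I*√12355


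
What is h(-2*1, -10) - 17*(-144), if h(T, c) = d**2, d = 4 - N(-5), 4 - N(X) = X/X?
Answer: 2449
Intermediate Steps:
N(X) = 3 (N(X) = 4 - X/X = 4 - 1*1 = 4 - 1 = 3)
d = 1 (d = 4 - 1*3 = 4 - 3 = 1)
h(T, c) = 1 (h(T, c) = 1**2 = 1)
h(-2*1, -10) - 17*(-144) = 1 - 17*(-144) = 1 + 2448 = 2449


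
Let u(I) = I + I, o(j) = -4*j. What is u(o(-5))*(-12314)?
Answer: -492560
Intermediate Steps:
u(I) = 2*I
u(o(-5))*(-12314) = (2*(-4*(-5)))*(-12314) = (2*20)*(-12314) = 40*(-12314) = -492560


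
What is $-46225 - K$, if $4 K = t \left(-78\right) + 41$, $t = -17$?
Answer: $- \frac{186267}{4} \approx -46567.0$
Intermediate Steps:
$K = \frac{1367}{4}$ ($K = \frac{\left(-17\right) \left(-78\right) + 41}{4} = \frac{1326 + 41}{4} = \frac{1}{4} \cdot 1367 = \frac{1367}{4} \approx 341.75$)
$-46225 - K = -46225 - \frac{1367}{4} = - \frac{186267}{4}$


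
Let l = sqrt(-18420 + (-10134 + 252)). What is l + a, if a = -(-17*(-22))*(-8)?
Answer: 2992 + I*sqrt(28302) ≈ 2992.0 + 168.23*I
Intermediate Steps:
a = 2992 (a = -374*(-8) = -1*(-2992) = 2992)
l = I*sqrt(28302) (l = sqrt(-18420 - 9882) = sqrt(-28302) = I*sqrt(28302) ≈ 168.23*I)
l + a = I*sqrt(28302) + 2992 = 2992 + I*sqrt(28302)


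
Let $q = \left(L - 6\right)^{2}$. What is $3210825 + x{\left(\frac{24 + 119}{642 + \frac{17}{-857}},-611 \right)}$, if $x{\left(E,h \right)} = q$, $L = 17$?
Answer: $3210946$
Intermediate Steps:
$q = 121$ ($q = \left(17 - 6\right)^{2} = 11^{2} = 121$)
$x{\left(E,h \right)} = 121$
$3210825 + x{\left(\frac{24 + 119}{642 + \frac{17}{-857}},-611 \right)} = 3210825 + 121 = 3210946$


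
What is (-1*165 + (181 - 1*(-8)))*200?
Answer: 4800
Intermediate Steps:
(-1*165 + (181 - 1*(-8)))*200 = (-165 + (181 + 8))*200 = (-165 + 189)*200 = 24*200 = 4800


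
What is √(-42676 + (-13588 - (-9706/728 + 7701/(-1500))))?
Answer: I*√1164423158990/4550 ≈ 237.16*I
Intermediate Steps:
√(-42676 + (-13588 - (-9706/728 + 7701/(-1500)))) = √(-42676 + (-13588 - (-9706*1/728 + 7701*(-1/1500)))) = √(-42676 + (-13588 - (-4853/364 - 2567/500))) = √(-42676 + (-13588 - 1*(-420111/22750))) = √(-42676 + (-13588 + 420111/22750)) = √(-42676 - 308706889/22750) = √(-1279585889/22750) = I*√1164423158990/4550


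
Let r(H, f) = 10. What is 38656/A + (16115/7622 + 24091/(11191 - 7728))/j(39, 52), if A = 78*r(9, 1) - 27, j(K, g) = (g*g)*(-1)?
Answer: 2758777371949673/53743147734432 ≈ 51.333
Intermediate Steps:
j(K, g) = -g² (j(K, g) = g²*(-1) = -g²)
A = 753 (A = 78*10 - 27 = 780 - 27 = 753)
38656/A + (16115/7622 + 24091/(11191 - 7728))/j(39, 52) = 38656/753 + (16115/7622 + 24091/(11191 - 7728))/((-1*52²)) = 38656*(1/753) + (16115*(1/7622) + 24091/3463)/((-1*2704)) = 38656/753 + (16115/7622 + 24091*(1/3463))/(-2704) = 38656/753 + (16115/7622 + 24091/3463)*(-1/2704) = 38656/753 + (239427847/26394986)*(-1/2704) = 38656/753 - 239427847/71372042144 = 2758777371949673/53743147734432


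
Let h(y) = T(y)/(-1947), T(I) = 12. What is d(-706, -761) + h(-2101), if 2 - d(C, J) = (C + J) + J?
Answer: 1447266/649 ≈ 2230.0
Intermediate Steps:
d(C, J) = 2 - C - 2*J (d(C, J) = 2 - ((C + J) + J) = 2 - (C + 2*J) = 2 + (-C - 2*J) = 2 - C - 2*J)
h(y) = -4/649 (h(y) = 12/(-1947) = 12*(-1/1947) = -4/649)
d(-706, -761) + h(-2101) = (2 - 1*(-706) - 2*(-761)) - 4/649 = (2 + 706 + 1522) - 4/649 = 2230 - 4/649 = 1447266/649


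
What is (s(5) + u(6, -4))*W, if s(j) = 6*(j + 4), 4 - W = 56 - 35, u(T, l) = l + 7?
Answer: -969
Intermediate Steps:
u(T, l) = 7 + l
W = -17 (W = 4 - (56 - 35) = 4 - 1*21 = 4 - 21 = -17)
s(j) = 24 + 6*j (s(j) = 6*(4 + j) = 24 + 6*j)
(s(5) + u(6, -4))*W = ((24 + 6*5) + (7 - 4))*(-17) = ((24 + 30) + 3)*(-17) = (54 + 3)*(-17) = 57*(-17) = -969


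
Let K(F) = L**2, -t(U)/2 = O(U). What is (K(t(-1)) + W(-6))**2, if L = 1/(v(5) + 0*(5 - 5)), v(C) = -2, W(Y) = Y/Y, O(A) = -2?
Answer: 25/16 ≈ 1.5625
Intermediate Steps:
t(U) = 4 (t(U) = -2*(-2) = 4)
W(Y) = 1
L = -1/2 (L = 1/(-2 + 0*(5 - 5)) = 1/(-2 + 0*0) = 1/(-2 + 0) = 1/(-2) = -1/2 ≈ -0.50000)
K(F) = 1/4 (K(F) = (-1/2)**2 = 1/4)
(K(t(-1)) + W(-6))**2 = (1/4 + 1)**2 = (5/4)**2 = 25/16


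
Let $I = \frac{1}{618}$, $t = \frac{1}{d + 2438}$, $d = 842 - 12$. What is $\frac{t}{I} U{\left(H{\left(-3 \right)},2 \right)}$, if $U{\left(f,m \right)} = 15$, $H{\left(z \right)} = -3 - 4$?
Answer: $\frac{4635}{1634} \approx 2.8366$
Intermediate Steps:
$H{\left(z \right)} = -7$
$d = 830$ ($d = 842 - 12 = 830$)
$t = \frac{1}{3268}$ ($t = \frac{1}{830 + 2438} = \frac{1}{3268} \approx 0.000306$)
$I = \frac{1}{618} \approx 0.0016181$
$\frac{t}{I} U{\left(H{\left(-3 \right)},2 \right)} = \frac{\frac{1}{\frac{1}{618}}}{3268} \cdot 15 = \frac{1}{3268} \cdot 618 \cdot 15 = \frac{309}{1634} \cdot 15 = \frac{4635}{1634}$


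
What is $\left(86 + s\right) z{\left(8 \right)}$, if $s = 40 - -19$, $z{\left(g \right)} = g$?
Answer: $1160$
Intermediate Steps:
$s = 59$ ($s = 40 + 19 = 59$)
$\left(86 + s\right) z{\left(8 \right)} = \left(86 + 59\right) 8 = 145 \cdot 8 = 1160$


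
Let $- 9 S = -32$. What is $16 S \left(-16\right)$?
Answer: $- \frac{8192}{9} \approx -910.22$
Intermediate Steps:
$S = \frac{32}{9}$ ($S = \left(- \frac{1}{9}\right) \left(-32\right) = \frac{32}{9} \approx 3.5556$)
$16 S \left(-16\right) = 16 \cdot \frac{32}{9} \left(-16\right) = \frac{512}{9} \left(-16\right) = - \frac{8192}{9}$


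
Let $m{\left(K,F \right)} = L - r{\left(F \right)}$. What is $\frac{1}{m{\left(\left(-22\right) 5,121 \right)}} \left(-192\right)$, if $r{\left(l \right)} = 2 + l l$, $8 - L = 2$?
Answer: $\frac{64}{4879} \approx 0.013117$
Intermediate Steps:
$L = 6$ ($L = 8 - 2 = 6$)
$r{\left(l \right)} = 2 + l^{2}$
$m{\left(K,F \right)} = 4 - F^{2}$ ($m{\left(K,F \right)} = 6 - \left(2 + F^{2}\right) = 4 - F^{2}$)
$\frac{1}{m{\left(\left(-22\right) 5,121 \right)}} \left(-192\right) = \frac{1}{4 - 121^{2}} \left(-192\right) = \frac{1}{4 - 14641} \left(-192\right) = \frac{1}{-14637} \left(-192\right) = \left(- \frac{1}{14637}\right) \left(-192\right) = \frac{64}{4879}$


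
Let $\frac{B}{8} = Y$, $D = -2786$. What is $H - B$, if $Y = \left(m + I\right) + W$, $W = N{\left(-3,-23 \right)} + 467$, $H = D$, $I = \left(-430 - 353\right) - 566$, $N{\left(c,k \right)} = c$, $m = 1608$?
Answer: $-8570$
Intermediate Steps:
$I = -1349$ ($I = -783 - 566 = -1349$)
$H = -2786$
$W = 464$ ($W = -3 + 467 = 464$)
$Y = 723$ ($Y = \left(1608 - 1349\right) + 464 = 259 + 464 = 723$)
$B = 5784$ ($B = 8 \cdot 723 = 5784$)
$H - B = -2786 - 5784 = -8570$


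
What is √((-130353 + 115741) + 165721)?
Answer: √151109 ≈ 388.73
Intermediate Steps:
√((-130353 + 115741) + 165721) = √(-14612 + 165721) = √151109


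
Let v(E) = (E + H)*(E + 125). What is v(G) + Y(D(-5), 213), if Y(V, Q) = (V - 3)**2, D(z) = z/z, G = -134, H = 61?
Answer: 661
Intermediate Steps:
v(E) = (61 + E)*(125 + E) (v(E) = (E + 61)*(E + 125) = (61 + E)*(125 + E))
D(z) = 1
Y(V, Q) = (-3 + V)**2
v(G) + Y(D(-5), 213) = (7625 + (-134)**2 + 186*(-134)) + (-3 + 1)**2 = (7625 + 17956 - 24924) + (-2)**2 = 657 + 4 = 661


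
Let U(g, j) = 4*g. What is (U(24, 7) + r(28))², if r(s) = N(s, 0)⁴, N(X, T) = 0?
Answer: 9216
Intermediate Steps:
r(s) = 0 (r(s) = 0⁴ = 0)
(U(24, 7) + r(28))² = (4*24 + 0)² = (96 + 0)² = 96² = 9216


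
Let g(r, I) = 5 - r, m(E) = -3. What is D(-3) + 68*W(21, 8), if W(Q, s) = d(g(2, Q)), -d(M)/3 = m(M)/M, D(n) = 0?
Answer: 204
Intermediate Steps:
d(M) = 9/M (d(M) = -(-9)/M = 9/M)
W(Q, s) = 3 (W(Q, s) = 9/(5 - 1*2) = 9/(5 - 2) = 9/3 = 9*(⅓) = 3)
D(-3) + 68*W(21, 8) = 0 + 68*3 = 0 + 204 = 204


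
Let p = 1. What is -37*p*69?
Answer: -2553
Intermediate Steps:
-37*p*69 = -37*69 = -2553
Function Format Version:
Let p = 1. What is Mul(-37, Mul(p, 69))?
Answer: -2553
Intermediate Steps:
Mul(-37, Mul(p, 69)) = Mul(-37, Mul(1, 69)) = Mul(-37, 69) = -2553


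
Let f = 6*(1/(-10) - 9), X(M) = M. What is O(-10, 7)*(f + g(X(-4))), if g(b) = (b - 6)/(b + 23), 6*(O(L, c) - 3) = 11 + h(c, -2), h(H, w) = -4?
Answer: -26185/114 ≈ -229.69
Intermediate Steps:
O(L, c) = 25/6 (O(L, c) = 3 + (11 - 4)/6 = 3 + (1/6)*7 = 3 + 7/6 = 25/6)
g(b) = (-6 + b)/(23 + b)
f = -273/5 (f = 6*(1*(-1/10) - 9) = 6*(-1/10 - 9) = 6*(-91/10) = -273/5 ≈ -54.600)
O(-10, 7)*(f + g(X(-4))) = 25*(-273/5 + (-6 - 4)/(23 - 4))/6 = 25*(-273/5 - 10/19)/6 = (25/6)*(-5237/95) = -26185/114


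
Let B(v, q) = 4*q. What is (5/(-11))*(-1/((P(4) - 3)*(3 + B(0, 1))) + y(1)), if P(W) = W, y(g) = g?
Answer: -30/77 ≈ -0.38961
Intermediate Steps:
(5/(-11))*(-1/((P(4) - 3)*(3 + B(0, 1))) + y(1)) = (5/(-11))*(-1/((4 - 3)*(3 + 4*1)) + 1) = (5*(-1/11))*(-1/(1*(3 + 4)) + 1) = -5*(-1/(1*7) + 1)/11 = -5*(-1/7 + 1)/11 = -5*(-1*⅐ + 1)/11 = -5*(-⅐ + 1)/11 = -5/11*6/7 = -30/77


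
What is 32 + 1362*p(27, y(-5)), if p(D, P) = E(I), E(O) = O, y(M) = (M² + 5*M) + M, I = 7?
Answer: 9566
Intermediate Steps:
y(M) = M² + 6*M
p(D, P) = 7
32 + 1362*p(27, y(-5)) = 32 + 1362*7 = 32 + 9534 = 9566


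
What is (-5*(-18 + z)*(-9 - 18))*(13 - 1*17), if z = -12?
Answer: 16200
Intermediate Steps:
(-5*(-18 + z)*(-9 - 18))*(13 - 1*17) = (-5*(-18 - 12)*(-9 - 18))*(13 - 1*17) = (-(-150)*(-27))*(13 - 17) = -5*810*(-4) = -4050*(-4) = 16200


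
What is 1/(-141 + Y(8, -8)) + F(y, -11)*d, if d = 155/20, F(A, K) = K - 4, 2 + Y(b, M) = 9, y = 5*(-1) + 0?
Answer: -31157/268 ≈ -116.26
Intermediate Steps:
y = -5 (y = -5 + 0 = -5)
Y(b, M) = 7 (Y(b, M) = -2 + 9 = 7)
F(A, K) = -4 + K
d = 31/4 (d = 155*(1/20) = 31/4 ≈ 7.7500)
1/(-141 + Y(8, -8)) + F(y, -11)*d = 1/(-141 + 7) + (-4 - 11)*(31/4) = 1/(-134) - 15*31/4 = -1/134 - 465/4 = -31157/268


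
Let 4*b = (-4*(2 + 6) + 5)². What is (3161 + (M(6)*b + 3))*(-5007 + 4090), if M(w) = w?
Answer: -7808255/2 ≈ -3.9041e+6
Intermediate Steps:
b = 729/4 (b = (-4*(2 + 6) + 5)²/4 = (-4*8 + 5)²/4 = (-32 + 5)²/4 = (¼)*(-27)² = (¼)*729 = 729/4 ≈ 182.25)
(3161 + (M(6)*b + 3))*(-5007 + 4090) = (3161 + (6*(729/4) + 3))*(-5007 + 4090) = (3161 + (2187/2 + 3))*(-917) = (3161 + 2193/2)*(-917) = (8515/2)*(-917) = -7808255/2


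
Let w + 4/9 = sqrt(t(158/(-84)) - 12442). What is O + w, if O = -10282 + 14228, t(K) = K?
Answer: 35510/9 + I*sqrt(21951006)/42 ≈ 3945.6 + 111.55*I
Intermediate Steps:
O = 3946
w = -4/9 + I*sqrt(21951006)/42 (w = -4/9 + sqrt(158/(-84) - 12442) = -4/9 + sqrt(158*(-1/84) - 12442) = -4/9 + sqrt(-79/42 - 12442) = -4/9 + sqrt(-522643/42) = -4/9 + I*sqrt(21951006)/42 ≈ -0.44444 + 111.55*I)
O + w = 3946 + (-4/9 + I*sqrt(21951006)/42) = 35510/9 + I*sqrt(21951006)/42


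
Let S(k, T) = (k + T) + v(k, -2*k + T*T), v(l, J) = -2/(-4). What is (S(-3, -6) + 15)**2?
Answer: 169/4 ≈ 42.250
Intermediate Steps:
v(l, J) = 1/2 (v(l, J) = -2*(-1/4) = 1/2)
S(k, T) = 1/2 + T + k (S(k, T) = (k + T) + 1/2 = (T + k) + 1/2 = 1/2 + T + k)
(S(-3, -6) + 15)**2 = ((1/2 - 6 - 3) + 15)**2 = (-17/2 + 15)**2 = (13/2)**2 = 169/4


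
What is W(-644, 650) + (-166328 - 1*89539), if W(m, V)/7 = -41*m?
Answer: -71039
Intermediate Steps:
W(m, V) = -287*m (W(m, V) = 7*(-41*m) = -287*m)
W(-644, 650) + (-166328 - 1*89539) = -287*(-644) + (-166328 - 1*89539) = 184828 + (-166328 - 89539) = 184828 - 255867 = -71039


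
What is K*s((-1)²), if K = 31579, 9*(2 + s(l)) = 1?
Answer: -536843/9 ≈ -59649.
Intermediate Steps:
s(l) = -17/9 (s(l) = -2 + (⅑)*1 = -2 + ⅑ = -17/9)
K*s((-1)²) = 31579*(-17/9) = -536843/9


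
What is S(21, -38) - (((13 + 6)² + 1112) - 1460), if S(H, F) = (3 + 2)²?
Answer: 12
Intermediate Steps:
S(H, F) = 25 (S(H, F) = 5² = 25)
S(21, -38) - (((13 + 6)² + 1112) - 1460) = 25 - (((13 + 6)² + 1112) - 1460) = 25 - ((19² + 1112) - 1460) = 25 - ((361 + 1112) - 1460) = 25 - (1473 - 1460) = 25 - 1*13 = 25 - 13 = 12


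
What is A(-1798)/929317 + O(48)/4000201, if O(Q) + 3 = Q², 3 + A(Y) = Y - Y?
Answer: 2126357814/3717454792717 ≈ 0.00057199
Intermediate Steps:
A(Y) = -3 (A(Y) = -3 + (Y - Y) = -3 + 0 = -3)
O(Q) = -3 + Q²
A(-1798)/929317 + O(48)/4000201 = -3/929317 + (-3 + 48²)/4000201 = -3*1/929317 + (-3 + 2304)*(1/4000201) = -3/929317 + 2301*(1/4000201) = -3/929317 + 2301/4000201 = 2126357814/3717454792717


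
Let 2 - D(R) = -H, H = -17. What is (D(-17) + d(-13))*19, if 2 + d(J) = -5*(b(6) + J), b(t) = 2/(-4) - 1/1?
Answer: 2109/2 ≈ 1054.5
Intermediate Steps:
b(t) = -3/2 (b(t) = 2*(-¼) - 1*1 = -½ - 1 = -3/2)
D(R) = -15 (D(R) = 2 - (-1)*(-17) = 2 - 1*17 = 2 - 17 = -15)
d(J) = 11/2 - 5*J (d(J) = -2 - 5*(-3/2 + J) = -2 + (15/2 - 5*J) = 11/2 - 5*J)
(D(-17) + d(-13))*19 = (-15 + (11/2 - 5*(-13)))*19 = (-15 + (11/2 + 65))*19 = (-15 + 141/2)*19 = (111/2)*19 = 2109/2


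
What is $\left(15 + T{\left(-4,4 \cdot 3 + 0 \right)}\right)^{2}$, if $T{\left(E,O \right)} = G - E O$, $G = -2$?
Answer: $3721$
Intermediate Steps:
$T{\left(E,O \right)} = -2 - E O$
$\left(15 + T{\left(-4,4 \cdot 3 + 0 \right)}\right)^{2} = \left(15 - \left(2 - 4 \left(4 \cdot 3 + 0\right)\right)\right)^{2} = \left(15 - \left(2 - 4 \left(12 + 0\right)\right)\right)^{2} = \left(15 - \left(2 - 48\right)\right)^{2} = \left(15 + \left(-2 + 48\right)\right)^{2} = \left(15 + 46\right)^{2} = 61^{2} = 3721$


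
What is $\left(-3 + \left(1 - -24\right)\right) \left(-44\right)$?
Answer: $-968$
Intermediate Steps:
$\left(-3 + \left(1 - -24\right)\right) \left(-44\right) = \left(-3 + \left(1 + 24\right)\right) \left(-44\right) = \left(-3 + 25\right) \left(-44\right) = 22 \left(-44\right) = -968$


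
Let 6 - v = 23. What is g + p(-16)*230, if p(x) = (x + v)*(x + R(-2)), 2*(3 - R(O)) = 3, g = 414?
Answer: 110469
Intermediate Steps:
v = -17 (v = 6 - 1*23 = 6 - 23 = -17)
R(O) = 3/2 (R(O) = 3 - 1/2*3 = 3 - 3/2 = 3/2)
p(x) = (-17 + x)*(3/2 + x) (p(x) = (x - 17)*(x + 3/2) = (-17 + x)*(3/2 + x))
g + p(-16)*230 = 414 + (-51/2 + (-16)**2 - 31/2*(-16))*230 = 414 + (-51/2 + 256 + 248)*230 = 414 + (957/2)*230 = 414 + 110055 = 110469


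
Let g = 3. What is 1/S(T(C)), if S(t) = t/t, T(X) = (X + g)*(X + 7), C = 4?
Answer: 1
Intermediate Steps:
T(X) = (3 + X)*(7 + X) (T(X) = (X + 3)*(X + 7) = (3 + X)*(7 + X))
S(t) = 1
1/S(T(C)) = 1/1 = 1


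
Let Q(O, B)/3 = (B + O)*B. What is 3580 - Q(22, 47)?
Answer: -6149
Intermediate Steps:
Q(O, B) = 3*B*(B + O) (Q(O, B) = 3*((B + O)*B) = 3*(B*(B + O)) = 3*B*(B + O))
3580 - Q(22, 47) = 3580 - 3*47*(47 + 22) = 3580 - 3*47*69 = 3580 - 1*9729 = 3580 - 9729 = -6149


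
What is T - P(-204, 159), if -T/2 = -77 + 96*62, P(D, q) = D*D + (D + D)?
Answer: -52958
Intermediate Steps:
P(D, q) = D² + 2*D
T = -11750 (T = -2*(-77 + 96*62) = -2*(-77 + 5952) = -2*5875 = -11750)
T - P(-204, 159) = -11750 - (-204)*(2 - 204) = -11750 - (-204)*(-202) = -11750 - 1*41208 = -11750 - 41208 = -52958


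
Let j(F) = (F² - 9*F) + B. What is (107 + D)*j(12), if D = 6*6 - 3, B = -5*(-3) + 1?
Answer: 7280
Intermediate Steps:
B = 16 (B = 15 + 1 = 16)
j(F) = 16 + F² - 9*F (j(F) = (F² - 9*F) + 16 = 16 + F² - 9*F)
D = 33 (D = 36 - 3 = 33)
(107 + D)*j(12) = (107 + 33)*(16 + 12² - 9*12) = 140*(16 + 144 - 108) = 140*52 = 7280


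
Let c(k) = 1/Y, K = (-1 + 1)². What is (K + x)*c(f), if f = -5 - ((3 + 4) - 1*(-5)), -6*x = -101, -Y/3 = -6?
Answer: 101/108 ≈ 0.93519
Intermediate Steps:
Y = 18 (Y = -3*(-6) = 18)
x = 101/6 (x = -⅙*(-101) = 101/6 ≈ 16.833)
K = 0 (K = 0² = 0)
f = -17 (f = -5 - (7 + 5) = -5 - 1*12 = -5 - 12 = -17)
c(k) = 1/18
(K + x)*c(f) = (0 + 101/6)*(1/18) = (101/6)*(1/18) = 101/108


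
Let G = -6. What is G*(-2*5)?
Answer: 60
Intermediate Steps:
G*(-2*5) = -(-12)*5 = -6*(-10) = 60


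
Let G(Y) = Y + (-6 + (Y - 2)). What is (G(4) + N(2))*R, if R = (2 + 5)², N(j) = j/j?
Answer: 49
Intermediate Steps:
N(j) = 1
R = 49 (R = 7² = 49)
G(Y) = -8 + 2*Y (G(Y) = Y + (-6 + (-2 + Y)) = Y + (-8 + Y) = -8 + 2*Y)
(G(4) + N(2))*R = ((-8 + 2*4) + 1)*49 = ((-8 + 8) + 1)*49 = (0 + 1)*49 = 1*49 = 49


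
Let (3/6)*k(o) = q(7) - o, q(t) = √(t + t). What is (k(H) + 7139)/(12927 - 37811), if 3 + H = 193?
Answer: -6759/24884 - √14/12442 ≈ -0.27192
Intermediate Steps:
q(t) = √2*√t (q(t) = √(2*t) = √2*√t)
H = 190 (H = -3 + 193 = 190)
k(o) = -2*o + 2*√14 (k(o) = 2*(√2*√7 - o) = 2*(√14 - o) = -2*o + 2*√14)
(k(H) + 7139)/(12927 - 37811) = ((-2*190 + 2*√14) + 7139)/(12927 - 37811) = ((-380 + 2*√14) + 7139)/(-24884) = (6759 + 2*√14)*(-1/24884) = -6759/24884 - √14/12442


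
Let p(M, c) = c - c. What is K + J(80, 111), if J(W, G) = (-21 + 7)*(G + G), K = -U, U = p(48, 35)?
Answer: -3108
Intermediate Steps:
p(M, c) = 0
U = 0
K = 0 (K = -1*0 = 0)
J(W, G) = -28*G
K + J(80, 111) = 0 - 28*111 = 0 - 3108 = -3108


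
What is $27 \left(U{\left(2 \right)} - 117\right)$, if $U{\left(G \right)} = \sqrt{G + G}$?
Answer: $-3105$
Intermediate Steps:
$U{\left(G \right)} = \sqrt{2} \sqrt{G}$ ($U{\left(G \right)} = \sqrt{2 G} = \sqrt{2} \sqrt{G}$)
$27 \left(U{\left(2 \right)} - 117\right) = 27 \left(\sqrt{2} \sqrt{2} - 117\right) = 27 \left(2 - 117\right) = 27 \left(-115\right) = -3105$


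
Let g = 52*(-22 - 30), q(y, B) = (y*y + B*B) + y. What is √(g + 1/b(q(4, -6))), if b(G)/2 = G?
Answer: 59*I*√609/28 ≈ 52.0*I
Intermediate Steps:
q(y, B) = y + B² + y² (q(y, B) = (y² + B²) + y = (B² + y²) + y = y + B² + y²)
b(G) = 2*G
g = -2704 (g = 52*(-52) = -2704)
√(g + 1/b(q(4, -6))) = √(-2704 + 1/(2*(4 + (-6)² + 4²))) = √(-2704 + 1/(2*(4 + 36 + 16))) = √(-2704 + 1/(2*56)) = √(-2704 + 1/112) = √(-302847/112) = 59*I*√609/28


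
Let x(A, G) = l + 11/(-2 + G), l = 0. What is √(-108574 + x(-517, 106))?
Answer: I*√293583810/52 ≈ 329.51*I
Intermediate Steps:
x(A, G) = 11/(-2 + G) (x(A, G) = 0 + 11/(-2 + G) = 11/(-2 + G))
√(-108574 + x(-517, 106)) = √(-108574 + 11/(-2 + 106)) = √(-108574 + 11/104) = √(-11291685/104) = I*√293583810/52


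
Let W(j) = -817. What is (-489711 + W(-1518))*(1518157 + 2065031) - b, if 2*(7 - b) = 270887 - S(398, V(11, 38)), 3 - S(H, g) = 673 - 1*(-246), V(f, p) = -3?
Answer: -3515307814739/2 ≈ -1.7577e+12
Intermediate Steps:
S(H, g) = -916 (S(H, g) = 3 - (673 - 1*(-246)) = 3 - (673 + 246) = 3 - 1*919 = 3 - 919 = -916)
b = -271789/2 (b = 7 - (270887 - 1*(-916))/2 = 7 - (270887 + 916)/2 = 7 - 1/2*271803 = 7 - 271803/2 = -271789/2 ≈ -1.3589e+5)
(-489711 + W(-1518))*(1518157 + 2065031) - b = (-489711 - 817)*(1518157 + 2065031) - 1*(-271789/2) = -490528*3583188 + 271789/2 = -1757654043264 + 271789/2 = -3515307814739/2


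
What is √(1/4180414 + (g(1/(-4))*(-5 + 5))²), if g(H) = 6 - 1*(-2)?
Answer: √4180414/4180414 ≈ 0.00048909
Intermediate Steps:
g(H) = 8 (g(H) = 6 + 2 = 8)
√(1/4180414 + (g(1/(-4))*(-5 + 5))²) = √(1/4180414 + (8*(-5 + 5))²) = √(1/4180414 + (8*0)²) = √(1/4180414 + 0²) = √(1/4180414 + 0) = √(1/4180414) = √4180414/4180414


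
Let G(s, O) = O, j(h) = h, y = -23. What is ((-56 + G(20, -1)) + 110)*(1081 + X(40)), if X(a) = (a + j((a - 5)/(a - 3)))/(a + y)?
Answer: 36117592/629 ≈ 57421.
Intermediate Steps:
X(a) = (a + (-5 + a)/(-3 + a))/(-23 + a) (X(a) = (a + (a - 5)/(a - 3))/(a - 23) = (a + (-5 + a)/(-3 + a))/(-23 + a))
((-56 + G(20, -1)) + 110)*(1081 + X(40)) = ((-56 - 1) + 110)*(1081 + (-5 + 40 + 40*(-3 + 40))/((-23 + 40)*(-3 + 40))) = (-57 + 110)*(1081 + (-5 + 40 + 40*37)/(17*37)) = 53*(1081 + (1/17)*(1/37)*(-5 + 40 + 1480)) = 53*(1081 + (1/17)*(1/37)*1515) = 53*(1081 + 1515/629) = 53*(681464/629) = 36117592/629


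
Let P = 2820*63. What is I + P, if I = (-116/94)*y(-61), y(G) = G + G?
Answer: 8357096/47 ≈ 1.7781e+5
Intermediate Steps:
y(G) = 2*G
P = 177660
I = 7076/47 (I = (-116/94)*(2*(-61)) = -116*1/94*(-122) = -58/47*(-122) = 7076/47 ≈ 150.55)
I + P = 7076/47 + 177660 = 8357096/47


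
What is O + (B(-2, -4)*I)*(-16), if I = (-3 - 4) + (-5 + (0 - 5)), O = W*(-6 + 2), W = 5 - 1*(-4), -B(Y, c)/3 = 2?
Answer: -1668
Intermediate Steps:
B(Y, c) = -6 (B(Y, c) = -3*2 = -6)
W = 9 (W = 5 + 4 = 9)
O = -36 (O = 9*(-6 + 2) = 9*(-4) = -36)
I = -17 (I = -7 + (-5 - 5) = -7 - 10 = -17)
O + (B(-2, -4)*I)*(-16) = -36 - 6*(-17)*(-16) = -36 + 102*(-16) = -36 - 1632 = -1668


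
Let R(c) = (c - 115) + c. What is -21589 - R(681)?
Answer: -22836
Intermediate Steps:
R(c) = -115 + 2*c (R(c) = (-115 + c) + c = -115 + 2*c)
-21589 - R(681) = -21589 - (-115 + 2*681) = -21589 - (-115 + 1362) = -21589 - 1*1247 = -21589 - 1247 = -22836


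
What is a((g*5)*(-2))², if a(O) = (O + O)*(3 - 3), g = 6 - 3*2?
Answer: 0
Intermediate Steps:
g = 0 (g = 6 - 6 = 0)
a(O) = 0 (a(O) = (2*O)*0 = 0)
a((g*5)*(-2))² = 0² = 0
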